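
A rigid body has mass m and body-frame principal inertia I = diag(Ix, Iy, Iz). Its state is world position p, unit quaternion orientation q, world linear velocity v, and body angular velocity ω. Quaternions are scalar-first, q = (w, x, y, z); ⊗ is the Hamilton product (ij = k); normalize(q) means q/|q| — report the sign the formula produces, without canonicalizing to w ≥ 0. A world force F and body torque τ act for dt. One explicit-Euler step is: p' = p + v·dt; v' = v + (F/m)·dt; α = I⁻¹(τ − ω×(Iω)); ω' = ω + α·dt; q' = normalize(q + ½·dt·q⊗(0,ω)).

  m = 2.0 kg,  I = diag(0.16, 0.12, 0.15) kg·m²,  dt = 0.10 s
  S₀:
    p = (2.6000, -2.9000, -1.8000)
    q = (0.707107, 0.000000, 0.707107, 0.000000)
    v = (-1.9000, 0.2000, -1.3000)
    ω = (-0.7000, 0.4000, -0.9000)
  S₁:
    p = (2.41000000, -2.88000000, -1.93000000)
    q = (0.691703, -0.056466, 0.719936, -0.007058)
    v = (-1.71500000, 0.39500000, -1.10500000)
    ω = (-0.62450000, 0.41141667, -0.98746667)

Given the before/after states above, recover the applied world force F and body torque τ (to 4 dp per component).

Δω = ω₁−ω₀ = (0.07550000, 0.01141667, -0.08746667)
I·α + gyro = (0.1100, 0.0200, -0.1200)
Δv = v₁−v₀ = (0.18500000, 0.19500000, 0.19500000)
F = m·Δv/dt = (3.7000, 3.9000, 3.9000)

F = (3.7000, 3.9000, 3.9000)
τ = (0.1100, 0.0200, -0.1200)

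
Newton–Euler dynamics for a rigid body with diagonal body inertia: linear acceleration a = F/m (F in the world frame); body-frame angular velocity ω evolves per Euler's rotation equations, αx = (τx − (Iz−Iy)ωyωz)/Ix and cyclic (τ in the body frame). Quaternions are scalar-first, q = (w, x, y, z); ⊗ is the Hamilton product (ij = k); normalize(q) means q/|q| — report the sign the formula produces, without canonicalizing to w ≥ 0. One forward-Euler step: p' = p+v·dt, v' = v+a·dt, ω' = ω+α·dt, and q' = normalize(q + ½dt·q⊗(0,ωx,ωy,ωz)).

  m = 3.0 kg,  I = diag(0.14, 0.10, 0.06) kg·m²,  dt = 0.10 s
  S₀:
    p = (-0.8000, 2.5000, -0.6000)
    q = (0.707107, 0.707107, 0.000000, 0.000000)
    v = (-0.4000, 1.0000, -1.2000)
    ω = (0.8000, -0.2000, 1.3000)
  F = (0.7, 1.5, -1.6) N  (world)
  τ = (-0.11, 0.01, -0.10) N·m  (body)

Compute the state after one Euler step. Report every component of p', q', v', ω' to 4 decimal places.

p' = (-0.8400, 2.6000, -0.7200)
q' = (0.6768, 0.7332, -0.0529, 0.0388)
v' = (-0.3767, 1.0500, -1.2533)
ω' = (0.7140, -0.2732, 1.1227)

(τ − ω×Iω)/I = (-0.8600, -0.7320, -1.7733)
ω + α·dt = (0.7140, -0.2732, 1.1227)
2q̇ = q⊗(0,ω) = (-0.5656856, 0.5656856, -1.0606605, 0.7778177)
q + ½dt·q⊗(0,ω), renormalized = (0.6768, 0.7332, -0.0529, 0.0388)
a = F/m = (0.2333, 0.5000, -0.5333)
p' = p + v·dt = (-0.8400, 2.6000, -0.7200)
new velocity v' = (-0.3767, 1.0500, -1.2533)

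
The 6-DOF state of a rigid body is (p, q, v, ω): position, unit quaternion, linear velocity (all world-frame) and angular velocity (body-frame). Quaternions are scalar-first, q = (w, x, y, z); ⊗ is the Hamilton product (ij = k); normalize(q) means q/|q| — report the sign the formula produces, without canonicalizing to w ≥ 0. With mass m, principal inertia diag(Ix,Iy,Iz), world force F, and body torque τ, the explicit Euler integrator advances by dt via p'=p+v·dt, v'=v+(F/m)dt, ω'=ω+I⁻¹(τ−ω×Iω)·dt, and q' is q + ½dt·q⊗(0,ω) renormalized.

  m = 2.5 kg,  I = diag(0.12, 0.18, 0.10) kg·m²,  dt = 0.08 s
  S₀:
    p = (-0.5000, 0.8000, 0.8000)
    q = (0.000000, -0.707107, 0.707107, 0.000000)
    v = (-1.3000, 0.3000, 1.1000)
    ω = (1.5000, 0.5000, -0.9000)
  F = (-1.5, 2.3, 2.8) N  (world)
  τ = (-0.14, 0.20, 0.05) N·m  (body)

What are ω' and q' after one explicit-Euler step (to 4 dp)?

ω×(Iω) gyroscopic = (0.0360, -0.0270, 0.0450)
angular accel α = (-1.4667, 1.2611, 0.0500)
ω + α·dt = (1.3827, 0.6009, -0.8960)
q⊗(0,ω) = (0.7071070, -0.6363963, -0.6363963, -1.4142140)
q' = normalize(q + ½dt·q⊗(0,ω)) = (0.0282, -0.7306, 0.6799, -0.0564)

ω' = (1.3827, 0.6009, -0.8960)
q' = (0.0282, -0.7306, 0.6799, -0.0564)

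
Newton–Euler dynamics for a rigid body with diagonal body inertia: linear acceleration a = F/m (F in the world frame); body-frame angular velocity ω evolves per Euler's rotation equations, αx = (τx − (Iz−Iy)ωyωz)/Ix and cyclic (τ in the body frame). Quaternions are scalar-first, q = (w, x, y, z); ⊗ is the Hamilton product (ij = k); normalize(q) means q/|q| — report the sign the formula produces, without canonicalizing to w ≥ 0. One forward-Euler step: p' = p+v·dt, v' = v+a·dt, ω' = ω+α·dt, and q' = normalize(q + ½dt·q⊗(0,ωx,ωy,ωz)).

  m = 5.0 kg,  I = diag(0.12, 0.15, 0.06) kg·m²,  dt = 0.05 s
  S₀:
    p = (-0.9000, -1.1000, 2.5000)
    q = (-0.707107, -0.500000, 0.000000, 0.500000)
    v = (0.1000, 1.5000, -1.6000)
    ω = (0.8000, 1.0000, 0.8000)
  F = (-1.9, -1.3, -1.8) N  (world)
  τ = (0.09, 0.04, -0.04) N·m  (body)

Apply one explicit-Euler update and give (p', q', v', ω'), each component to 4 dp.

angular accel α = (1.3500, 0.0107, -1.0667)
ω + α·dt = (0.8675, 1.0005, 0.7467)
q⊗(0,ω) = (0.0000000, -1.0656856, 0.0928930, -1.0656856)
q' = normalize(q + ½dt·q⊗(0,ω)) = (-0.7066, -0.5263, 0.0023, 0.4730)
linear accel F/m = (-0.3800, -0.2600, -0.3600)
new position p' = (-0.8950, -1.0250, 2.4200)
v' = v + a·dt = (0.0810, 1.4870, -1.6180)

p' = (-0.8950, -1.0250, 2.4200)
q' = (-0.7066, -0.5263, 0.0023, 0.4730)
v' = (0.0810, 1.4870, -1.6180)
ω' = (0.8675, 1.0005, 0.7467)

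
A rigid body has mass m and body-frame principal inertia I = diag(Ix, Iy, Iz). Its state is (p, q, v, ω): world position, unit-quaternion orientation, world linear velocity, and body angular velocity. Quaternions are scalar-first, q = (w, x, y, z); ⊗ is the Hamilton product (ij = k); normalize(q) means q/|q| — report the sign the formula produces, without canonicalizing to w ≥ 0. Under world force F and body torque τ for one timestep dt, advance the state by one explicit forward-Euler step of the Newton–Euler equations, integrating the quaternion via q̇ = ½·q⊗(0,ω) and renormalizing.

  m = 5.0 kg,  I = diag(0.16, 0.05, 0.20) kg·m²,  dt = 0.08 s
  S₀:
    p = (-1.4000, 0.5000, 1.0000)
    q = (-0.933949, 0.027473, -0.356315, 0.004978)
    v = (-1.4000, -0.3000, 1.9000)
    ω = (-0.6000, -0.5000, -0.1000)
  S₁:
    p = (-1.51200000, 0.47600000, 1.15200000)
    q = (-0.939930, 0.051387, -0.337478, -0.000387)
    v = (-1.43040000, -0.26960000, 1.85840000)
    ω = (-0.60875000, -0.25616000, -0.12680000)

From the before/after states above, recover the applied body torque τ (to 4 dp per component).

τ = (-0.0100, 0.1500, -0.1000)

ω₁ − ω₀ = (-0.00875000, 0.24384000, -0.02680000)
I·α + gyro = (-0.0100, 0.1500, -0.1000)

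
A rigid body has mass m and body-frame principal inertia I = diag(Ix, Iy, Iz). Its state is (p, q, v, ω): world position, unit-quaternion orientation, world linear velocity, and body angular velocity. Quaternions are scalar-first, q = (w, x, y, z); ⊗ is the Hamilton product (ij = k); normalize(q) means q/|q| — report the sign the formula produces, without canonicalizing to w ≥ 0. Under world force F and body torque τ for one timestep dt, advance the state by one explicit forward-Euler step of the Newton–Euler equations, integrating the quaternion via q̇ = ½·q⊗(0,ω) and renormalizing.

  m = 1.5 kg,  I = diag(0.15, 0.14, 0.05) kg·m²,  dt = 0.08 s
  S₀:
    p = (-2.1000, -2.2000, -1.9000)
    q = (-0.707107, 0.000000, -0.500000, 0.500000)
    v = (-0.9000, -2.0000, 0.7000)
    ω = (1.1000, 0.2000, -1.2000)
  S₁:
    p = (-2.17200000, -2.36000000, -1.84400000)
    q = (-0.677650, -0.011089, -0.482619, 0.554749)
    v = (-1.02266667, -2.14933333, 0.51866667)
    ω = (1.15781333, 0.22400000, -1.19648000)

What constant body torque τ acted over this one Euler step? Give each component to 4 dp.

τ = (0.1300, -0.0900, 0.0000)

ω₁ − ω₀ = (0.05781333, 0.02400000, 0.00352000)
ω₀×(Iω₀) = (0.0216, -0.1320, -0.0022)
τ = I·(Δω/dt) + ω₀×(Iω₀) = (0.1300, -0.0900, 0.0000)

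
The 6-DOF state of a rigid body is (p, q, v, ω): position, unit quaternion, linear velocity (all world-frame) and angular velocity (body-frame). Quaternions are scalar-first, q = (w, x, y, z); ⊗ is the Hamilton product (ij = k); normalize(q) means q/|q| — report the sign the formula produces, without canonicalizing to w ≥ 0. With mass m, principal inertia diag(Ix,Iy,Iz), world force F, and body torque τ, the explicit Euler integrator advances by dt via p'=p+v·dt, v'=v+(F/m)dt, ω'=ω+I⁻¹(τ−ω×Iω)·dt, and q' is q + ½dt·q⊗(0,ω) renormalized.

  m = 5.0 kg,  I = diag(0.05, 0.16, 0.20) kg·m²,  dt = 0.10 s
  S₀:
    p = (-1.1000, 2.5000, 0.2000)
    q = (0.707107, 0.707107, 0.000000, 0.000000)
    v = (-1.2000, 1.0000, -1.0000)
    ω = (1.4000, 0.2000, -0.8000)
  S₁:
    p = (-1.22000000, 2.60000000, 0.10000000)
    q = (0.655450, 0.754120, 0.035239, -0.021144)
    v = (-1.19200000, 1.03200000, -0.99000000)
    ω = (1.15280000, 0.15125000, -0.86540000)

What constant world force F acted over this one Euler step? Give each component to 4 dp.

Δv = v₁−v₀ = (0.00800000, 0.03200000, 0.01000000)
applied force F = (0.4000, 1.6000, 0.5000)

F = (0.4000, 1.6000, 0.5000)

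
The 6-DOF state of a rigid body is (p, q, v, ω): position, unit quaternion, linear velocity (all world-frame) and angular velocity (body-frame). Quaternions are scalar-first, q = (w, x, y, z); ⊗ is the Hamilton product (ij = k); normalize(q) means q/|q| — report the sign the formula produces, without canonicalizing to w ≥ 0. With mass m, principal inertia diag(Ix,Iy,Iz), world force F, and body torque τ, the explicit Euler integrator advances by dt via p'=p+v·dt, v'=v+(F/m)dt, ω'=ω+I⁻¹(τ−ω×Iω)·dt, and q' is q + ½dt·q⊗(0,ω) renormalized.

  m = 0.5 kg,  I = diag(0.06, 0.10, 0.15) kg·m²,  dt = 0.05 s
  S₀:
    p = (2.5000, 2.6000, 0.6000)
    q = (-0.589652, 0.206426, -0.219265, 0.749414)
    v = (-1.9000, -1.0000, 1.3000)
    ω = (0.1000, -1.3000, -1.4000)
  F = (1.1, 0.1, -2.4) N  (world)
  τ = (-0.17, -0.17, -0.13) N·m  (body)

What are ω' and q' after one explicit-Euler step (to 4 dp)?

precession coupling ω×(Iω) = (0.0910, 0.0126, -0.0052)
angular accel α = (-4.3500, -1.8260, -0.8320)
new body rate ω' = (-0.1175, -1.3913, -1.4416)
2q̇ = q⊗(0,ω) = (0.7434925, 1.2222440, 1.1304854, 0.5790855)
updated quaternion q' = (-0.5704, 0.2367, -0.1908, 0.7630)

ω' = (-0.1175, -1.3913, -1.4416)
q' = (-0.5704, 0.2367, -0.1908, 0.7630)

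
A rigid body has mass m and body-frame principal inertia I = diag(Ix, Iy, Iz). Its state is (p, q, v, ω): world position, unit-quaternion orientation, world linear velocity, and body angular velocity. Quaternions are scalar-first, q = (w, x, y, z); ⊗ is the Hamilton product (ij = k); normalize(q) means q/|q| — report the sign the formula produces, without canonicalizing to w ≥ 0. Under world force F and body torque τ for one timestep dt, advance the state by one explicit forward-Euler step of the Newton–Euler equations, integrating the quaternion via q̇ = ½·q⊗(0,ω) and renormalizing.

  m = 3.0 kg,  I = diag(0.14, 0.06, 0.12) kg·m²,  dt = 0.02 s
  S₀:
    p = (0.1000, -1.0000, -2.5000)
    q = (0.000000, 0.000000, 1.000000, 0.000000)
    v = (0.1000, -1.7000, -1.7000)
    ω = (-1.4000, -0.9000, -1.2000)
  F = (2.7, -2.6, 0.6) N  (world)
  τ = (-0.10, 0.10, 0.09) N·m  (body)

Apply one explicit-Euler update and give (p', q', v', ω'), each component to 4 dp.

p' = (0.1020, -1.0340, -2.5340)
q' = (0.0090, -0.0120, 0.9998, 0.0140)
v' = (0.1180, -1.7173, -1.6960)
ω' = (-1.4235, -0.8779, -1.1682)

ω×(Iω) gyroscopic = (0.0648, 0.0336, -0.1008)
(τ − ω×Iω)/I = (-1.1771, 1.1067, 1.5900)
new body rate ω' = (-1.4235, -0.8779, -1.1682)
q⊗(0,ω) = (0.9000000, -1.2000000, 0.0000000, 1.4000000)
updated quaternion q' = (0.0090, -0.0120, 0.9998, 0.0140)
p + v·dt = (0.1020, -1.0340, -2.5340)
v + (F/m)dt = (0.1180, -1.7173, -1.6960)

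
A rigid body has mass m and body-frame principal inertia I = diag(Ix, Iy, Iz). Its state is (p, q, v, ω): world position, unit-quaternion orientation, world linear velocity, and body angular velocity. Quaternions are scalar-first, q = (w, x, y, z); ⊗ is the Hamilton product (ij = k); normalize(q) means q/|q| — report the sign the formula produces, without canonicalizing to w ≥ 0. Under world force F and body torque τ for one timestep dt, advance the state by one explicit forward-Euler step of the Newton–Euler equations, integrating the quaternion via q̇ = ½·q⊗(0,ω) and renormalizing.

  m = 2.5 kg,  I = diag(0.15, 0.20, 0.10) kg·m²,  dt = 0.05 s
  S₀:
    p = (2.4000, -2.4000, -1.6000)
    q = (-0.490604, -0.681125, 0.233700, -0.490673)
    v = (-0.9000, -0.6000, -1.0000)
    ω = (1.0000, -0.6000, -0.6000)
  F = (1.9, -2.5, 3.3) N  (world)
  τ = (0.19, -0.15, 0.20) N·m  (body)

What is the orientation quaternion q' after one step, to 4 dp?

Hamilton product q⊗(0,ω) = (0.5269412, -0.9252278, -0.6049856, 0.4693374)
q' = normalize(q + ½dt·q⊗(0,ω)) = (-0.4772, -0.7039, 0.2185, -0.4787)

q' = (-0.4772, -0.7039, 0.2185, -0.4787)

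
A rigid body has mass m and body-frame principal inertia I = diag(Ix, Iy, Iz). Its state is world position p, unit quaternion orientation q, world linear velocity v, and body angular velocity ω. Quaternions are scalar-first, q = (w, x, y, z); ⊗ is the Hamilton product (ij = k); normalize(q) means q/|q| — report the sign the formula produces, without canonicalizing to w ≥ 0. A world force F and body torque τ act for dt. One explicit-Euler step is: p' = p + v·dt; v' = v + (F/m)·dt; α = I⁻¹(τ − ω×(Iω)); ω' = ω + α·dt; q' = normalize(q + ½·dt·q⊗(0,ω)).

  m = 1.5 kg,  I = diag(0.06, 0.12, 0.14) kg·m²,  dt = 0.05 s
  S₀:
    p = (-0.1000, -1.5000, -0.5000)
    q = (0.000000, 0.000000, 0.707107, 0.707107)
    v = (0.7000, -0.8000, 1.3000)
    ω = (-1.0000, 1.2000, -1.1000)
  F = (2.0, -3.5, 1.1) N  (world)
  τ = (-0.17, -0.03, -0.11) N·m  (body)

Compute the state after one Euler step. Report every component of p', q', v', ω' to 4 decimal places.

new position p' = (-0.0650, -1.5400, -0.4350)
v' = v + a·dt = (0.7667, -0.9167, 1.3367)
gyro term ω×Iω = (-0.0264, -0.0880, -0.0720)
α = I⁻¹(τ − ω×Iω) = (-2.3933, 0.4833, -0.2714)
ω + α·dt = (-1.1197, 1.2242, -1.1136)
2q̇ = q⊗(0,ω) = (-0.0707107, -1.6263461, -0.7071070, 0.7071070)
q + ½dt·q⊗(0,ω), renormalized = (-0.0018, -0.0406, 0.6886, 0.7240)

p' = (-0.0650, -1.5400, -0.4350)
q' = (-0.0018, -0.0406, 0.6886, 0.7240)
v' = (0.7667, -0.9167, 1.3367)
ω' = (-1.1197, 1.2242, -1.1136)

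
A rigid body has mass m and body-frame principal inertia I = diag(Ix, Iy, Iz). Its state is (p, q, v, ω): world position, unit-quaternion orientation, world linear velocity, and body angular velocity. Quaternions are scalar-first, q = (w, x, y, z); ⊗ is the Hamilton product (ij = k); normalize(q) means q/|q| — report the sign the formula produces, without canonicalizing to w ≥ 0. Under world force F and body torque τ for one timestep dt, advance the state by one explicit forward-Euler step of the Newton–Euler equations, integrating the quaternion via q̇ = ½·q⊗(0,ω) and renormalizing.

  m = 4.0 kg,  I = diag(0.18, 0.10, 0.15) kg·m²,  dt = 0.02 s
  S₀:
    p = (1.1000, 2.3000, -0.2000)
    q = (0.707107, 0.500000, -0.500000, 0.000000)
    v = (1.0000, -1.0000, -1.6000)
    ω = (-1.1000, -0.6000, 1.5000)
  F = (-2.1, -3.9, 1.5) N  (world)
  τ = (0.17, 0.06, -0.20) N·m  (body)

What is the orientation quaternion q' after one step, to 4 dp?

q' = (0.7095, 0.4846, -0.5116, 0.0021)

q⊗(0,ω) = (0.2500000, -1.5278177, -1.1742642, 0.2106605)
updated quaternion q' = (0.7095, 0.4846, -0.5116, 0.0021)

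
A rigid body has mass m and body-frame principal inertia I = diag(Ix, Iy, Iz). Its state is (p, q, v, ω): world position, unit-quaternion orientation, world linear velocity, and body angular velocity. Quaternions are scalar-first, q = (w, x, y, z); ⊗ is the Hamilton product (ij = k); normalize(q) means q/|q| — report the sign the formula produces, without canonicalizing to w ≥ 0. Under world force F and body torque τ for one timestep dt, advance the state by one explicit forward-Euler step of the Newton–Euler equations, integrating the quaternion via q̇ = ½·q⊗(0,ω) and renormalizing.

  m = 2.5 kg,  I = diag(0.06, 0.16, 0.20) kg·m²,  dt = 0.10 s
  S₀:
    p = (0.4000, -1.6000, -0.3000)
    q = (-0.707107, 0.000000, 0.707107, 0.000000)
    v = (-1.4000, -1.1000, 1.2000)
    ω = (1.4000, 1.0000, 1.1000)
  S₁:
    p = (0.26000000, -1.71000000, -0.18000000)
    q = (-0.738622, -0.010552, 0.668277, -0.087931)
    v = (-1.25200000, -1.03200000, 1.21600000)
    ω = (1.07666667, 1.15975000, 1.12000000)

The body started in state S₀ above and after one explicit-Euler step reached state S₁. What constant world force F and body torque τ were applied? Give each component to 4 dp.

velocity change Δv = (0.14800000, 0.06800000, 0.01600000)
applied force F = (3.7000, 1.7000, 0.4000)
ω₁ − ω₀ = (-0.32333333, 0.15975000, 0.02000000)
precession coupling = (0.0440, -0.2156, 0.1400)
I·α + gyro = (-0.1500, 0.0400, 0.1800)

F = (3.7000, 1.7000, 0.4000)
τ = (-0.1500, 0.0400, 0.1800)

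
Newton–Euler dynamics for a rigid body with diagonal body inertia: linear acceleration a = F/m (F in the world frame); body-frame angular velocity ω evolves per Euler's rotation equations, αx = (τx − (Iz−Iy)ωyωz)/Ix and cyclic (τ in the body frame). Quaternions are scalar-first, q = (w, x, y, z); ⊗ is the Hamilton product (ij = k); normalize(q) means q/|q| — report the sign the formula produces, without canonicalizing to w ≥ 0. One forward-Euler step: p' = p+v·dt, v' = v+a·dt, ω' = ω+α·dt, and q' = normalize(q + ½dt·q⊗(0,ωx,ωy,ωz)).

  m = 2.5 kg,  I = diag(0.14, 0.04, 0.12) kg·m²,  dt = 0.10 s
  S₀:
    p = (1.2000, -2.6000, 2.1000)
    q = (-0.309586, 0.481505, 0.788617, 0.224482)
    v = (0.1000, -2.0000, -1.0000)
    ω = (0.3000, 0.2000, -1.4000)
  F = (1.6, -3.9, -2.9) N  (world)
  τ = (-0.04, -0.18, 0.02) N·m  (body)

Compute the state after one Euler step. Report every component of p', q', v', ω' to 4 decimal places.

p' = (1.2100, -2.8000, 2.0000)
q' = (-0.3082, 0.4183, 0.8205, 0.2385)
v' = (0.1640, -2.1560, -1.1160)
ω' = (0.2874, -0.2290, -1.3783)

p' = p + v·dt = (1.2100, -2.8000, 2.0000)
v + (F/m)dt = (0.1640, -2.1560, -1.1160)
(τ − ω×Iω)/I = (-0.1257, -4.2900, 0.2167)
ω' = ω + α·dt = (0.2874, -0.2290, -1.3783)
q⊗(0,ω) = (0.0120999, -1.2418360, 0.6795344, 0.2931363)
updated quaternion q' = (-0.3082, 0.4183, 0.8205, 0.2385)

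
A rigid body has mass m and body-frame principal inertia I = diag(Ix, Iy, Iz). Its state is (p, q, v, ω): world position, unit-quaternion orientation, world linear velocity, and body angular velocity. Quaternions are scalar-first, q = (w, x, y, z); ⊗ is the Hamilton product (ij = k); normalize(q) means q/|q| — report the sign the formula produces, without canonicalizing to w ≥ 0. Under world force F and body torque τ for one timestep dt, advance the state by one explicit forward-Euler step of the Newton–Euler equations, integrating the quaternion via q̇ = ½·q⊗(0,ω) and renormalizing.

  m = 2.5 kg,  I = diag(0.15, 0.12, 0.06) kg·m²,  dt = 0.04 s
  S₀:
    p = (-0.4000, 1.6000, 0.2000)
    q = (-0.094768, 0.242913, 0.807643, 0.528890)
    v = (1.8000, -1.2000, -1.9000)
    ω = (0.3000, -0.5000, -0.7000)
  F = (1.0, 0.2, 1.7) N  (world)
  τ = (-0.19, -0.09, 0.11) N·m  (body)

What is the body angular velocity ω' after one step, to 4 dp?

angular accel α = (-1.1267, -0.5925, 1.7583)
new body rate ω' = (0.2549, -0.5237, -0.6297)

ω' = (0.2549, -0.5237, -0.6297)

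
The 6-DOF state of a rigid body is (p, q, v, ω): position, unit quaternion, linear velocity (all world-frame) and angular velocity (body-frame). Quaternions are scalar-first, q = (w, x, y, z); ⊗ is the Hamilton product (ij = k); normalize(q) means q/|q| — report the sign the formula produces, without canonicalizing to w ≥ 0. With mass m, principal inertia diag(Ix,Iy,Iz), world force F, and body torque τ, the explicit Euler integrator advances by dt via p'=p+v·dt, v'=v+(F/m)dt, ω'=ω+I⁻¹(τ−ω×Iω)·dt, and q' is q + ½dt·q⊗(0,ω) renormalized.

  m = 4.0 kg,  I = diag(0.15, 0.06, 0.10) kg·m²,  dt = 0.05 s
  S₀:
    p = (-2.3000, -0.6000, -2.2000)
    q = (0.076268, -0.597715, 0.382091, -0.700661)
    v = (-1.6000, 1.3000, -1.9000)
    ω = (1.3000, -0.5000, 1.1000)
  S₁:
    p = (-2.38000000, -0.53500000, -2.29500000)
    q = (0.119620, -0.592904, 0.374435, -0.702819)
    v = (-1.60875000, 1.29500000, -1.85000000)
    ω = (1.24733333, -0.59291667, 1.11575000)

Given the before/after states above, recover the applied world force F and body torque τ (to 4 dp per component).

F = (-0.7000, -0.4000, 4.0000)
τ = (-0.1800, -0.0400, 0.0900)

v₁ − v₀ = (-0.00875000, -0.00500000, 0.05000000)
m·(v₁−v₀)/dt = (-0.7000, -0.4000, 4.0000)
Δω = ω₁−ω₀ = (-0.05266667, -0.09291667, 0.01575000)
precession coupling = (-0.0220, 0.0715, 0.0585)
I·α + gyro = (-0.1800, -0.0400, 0.0900)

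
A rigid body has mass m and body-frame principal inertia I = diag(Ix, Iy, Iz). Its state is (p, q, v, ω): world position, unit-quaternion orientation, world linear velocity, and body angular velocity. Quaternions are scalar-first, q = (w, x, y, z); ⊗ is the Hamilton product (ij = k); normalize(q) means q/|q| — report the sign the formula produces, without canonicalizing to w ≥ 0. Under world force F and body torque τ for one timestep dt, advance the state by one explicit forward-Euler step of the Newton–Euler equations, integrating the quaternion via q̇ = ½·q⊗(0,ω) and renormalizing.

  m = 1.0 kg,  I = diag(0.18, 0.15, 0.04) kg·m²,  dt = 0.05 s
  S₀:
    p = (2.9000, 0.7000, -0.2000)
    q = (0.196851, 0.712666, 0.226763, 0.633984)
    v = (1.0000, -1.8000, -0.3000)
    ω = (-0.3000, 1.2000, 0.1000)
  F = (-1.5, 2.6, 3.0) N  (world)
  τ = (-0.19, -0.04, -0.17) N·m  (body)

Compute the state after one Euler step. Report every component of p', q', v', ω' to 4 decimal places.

p' = (2.9500, 0.6100, -0.2150)
q' = (0.1937, 0.6924, 0.2260, 0.6572)
v' = (0.9250, -1.6700, -0.1500)
ω' = (-0.3491, 1.1881, -0.1260)

precession coupling ω×(Iω) = (-0.0132, -0.0042, 0.0108)
(τ − ω×Iω)/I = (-0.9822, -0.2387, -4.5200)
new body rate ω' = (-0.3491, 1.1881, -0.1260)
Hamilton product q⊗(0,ω) = (-0.1217142, -0.7971598, -0.0252406, 0.9429132)
updated quaternion q' = (0.1937, 0.6924, 0.2260, 0.6572)
a = (-1.5000, 2.6000, 3.0000)
new position p' = (2.9500, 0.6100, -0.2150)
new velocity v' = (0.9250, -1.6700, -0.1500)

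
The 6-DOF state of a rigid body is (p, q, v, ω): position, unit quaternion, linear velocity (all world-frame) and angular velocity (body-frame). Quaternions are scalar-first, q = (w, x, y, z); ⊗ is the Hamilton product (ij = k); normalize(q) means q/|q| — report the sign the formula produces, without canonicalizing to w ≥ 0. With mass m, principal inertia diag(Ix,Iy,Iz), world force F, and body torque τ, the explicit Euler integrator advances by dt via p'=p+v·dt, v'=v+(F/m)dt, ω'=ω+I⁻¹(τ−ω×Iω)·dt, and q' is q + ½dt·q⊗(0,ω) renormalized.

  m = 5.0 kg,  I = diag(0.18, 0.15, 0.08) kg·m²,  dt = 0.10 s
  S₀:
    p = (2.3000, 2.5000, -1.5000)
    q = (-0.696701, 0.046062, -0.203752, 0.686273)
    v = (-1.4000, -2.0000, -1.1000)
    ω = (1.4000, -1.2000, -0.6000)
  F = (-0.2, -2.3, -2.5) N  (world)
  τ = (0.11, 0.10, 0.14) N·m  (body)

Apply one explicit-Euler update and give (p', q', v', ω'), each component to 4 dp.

p' = (2.1600, 2.3000, -1.6100)
q' = (-0.6883, 0.0444, -0.1120, 0.7153)
v' = (-1.4040, -2.0460, -1.1500)
ω' = (1.4891, -1.0773, -0.4880)

new position p' = (2.1600, 2.3000, -1.6100)
new velocity v' = (-1.4040, -2.0460, -1.1500)
(τ − ω×Iω)/I = (0.8911, 1.2267, 1.1200)
new body rate ω' = (1.4891, -1.0773, -0.4880)
q⊗(0,ω) = (0.1027746, -0.0296026, 1.8244606, 0.6479990)
q' = normalize(q + ½dt·q⊗(0,ω)) = (-0.6883, 0.0444, -0.1120, 0.7153)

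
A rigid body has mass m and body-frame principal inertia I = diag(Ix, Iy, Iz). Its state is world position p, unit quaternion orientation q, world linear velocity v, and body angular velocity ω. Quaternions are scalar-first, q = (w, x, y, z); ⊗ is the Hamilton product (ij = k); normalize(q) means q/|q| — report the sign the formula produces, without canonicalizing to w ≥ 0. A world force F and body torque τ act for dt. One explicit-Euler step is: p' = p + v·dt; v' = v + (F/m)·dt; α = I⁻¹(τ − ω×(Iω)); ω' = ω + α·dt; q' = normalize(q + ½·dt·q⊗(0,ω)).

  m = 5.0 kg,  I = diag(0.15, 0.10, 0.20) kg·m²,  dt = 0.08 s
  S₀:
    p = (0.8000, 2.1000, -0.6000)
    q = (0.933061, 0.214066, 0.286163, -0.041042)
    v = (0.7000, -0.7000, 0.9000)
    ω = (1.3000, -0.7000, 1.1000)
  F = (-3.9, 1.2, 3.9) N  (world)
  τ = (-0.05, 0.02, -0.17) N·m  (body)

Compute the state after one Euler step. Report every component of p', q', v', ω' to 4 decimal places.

p' = (0.8560, 2.0440, -0.5280)
q' = (0.9292, 0.2733, 0.2478, -0.0208)
v' = (0.6376, -0.6808, 0.9624)
ω' = (1.3144, -0.6268, 1.0138)

angular accel α = (0.1800, 0.9150, -1.0775)
ω' = ω + α·dt = (1.3144, -0.6268, 1.0138)
q⊗(0,ω) = (-0.0328255, 1.4990292, -0.9419699, 0.5045090)
q' = normalize(q + ½dt·q⊗(0,ω)) = (0.9292, 0.2733, 0.2478, -0.0208)
a = (-0.7800, 0.2400, 0.7800)
new position p' = (0.8560, 2.0440, -0.5280)
new velocity v' = (0.6376, -0.6808, 0.9624)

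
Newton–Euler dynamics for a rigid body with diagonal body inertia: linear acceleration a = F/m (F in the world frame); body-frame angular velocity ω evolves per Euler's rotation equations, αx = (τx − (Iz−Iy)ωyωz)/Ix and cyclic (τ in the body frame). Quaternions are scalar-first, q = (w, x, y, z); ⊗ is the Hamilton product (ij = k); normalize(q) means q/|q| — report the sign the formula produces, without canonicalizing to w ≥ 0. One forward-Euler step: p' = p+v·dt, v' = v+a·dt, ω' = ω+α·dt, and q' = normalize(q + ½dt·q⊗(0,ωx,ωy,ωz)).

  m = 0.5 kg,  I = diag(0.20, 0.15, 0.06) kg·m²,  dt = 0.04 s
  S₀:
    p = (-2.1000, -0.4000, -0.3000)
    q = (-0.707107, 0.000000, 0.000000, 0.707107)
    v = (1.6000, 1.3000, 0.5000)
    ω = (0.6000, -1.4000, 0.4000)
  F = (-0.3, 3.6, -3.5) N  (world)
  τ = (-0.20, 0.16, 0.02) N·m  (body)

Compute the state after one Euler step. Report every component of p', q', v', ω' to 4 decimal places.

p' = (-2.0360, -0.3480, -0.2800)
q' = (-0.7124, 0.0113, 0.0283, 0.7011)
v' = (1.5760, 1.5880, 0.2200)
ω' = (0.5499, -1.3663, 0.3853)

ω×(Iω) gyroscopic = (0.0504, 0.0336, 0.0420)
(τ − ω×Iω)/I = (-1.2520, 0.8427, -0.3667)
new body rate ω' = (0.5499, -1.3663, 0.3853)
q⊗(0,ω) = (-0.2828428, 0.5656856, 1.4142140, -0.2828428)
q + ½dt·q⊗(0,ω), renormalized = (-0.7124, 0.0113, 0.0283, 0.7011)
linear accel F/m = (-0.6000, 7.2000, -7.0000)
p + v·dt = (-2.0360, -0.3480, -0.2800)
v + (F/m)dt = (1.5760, 1.5880, 0.2200)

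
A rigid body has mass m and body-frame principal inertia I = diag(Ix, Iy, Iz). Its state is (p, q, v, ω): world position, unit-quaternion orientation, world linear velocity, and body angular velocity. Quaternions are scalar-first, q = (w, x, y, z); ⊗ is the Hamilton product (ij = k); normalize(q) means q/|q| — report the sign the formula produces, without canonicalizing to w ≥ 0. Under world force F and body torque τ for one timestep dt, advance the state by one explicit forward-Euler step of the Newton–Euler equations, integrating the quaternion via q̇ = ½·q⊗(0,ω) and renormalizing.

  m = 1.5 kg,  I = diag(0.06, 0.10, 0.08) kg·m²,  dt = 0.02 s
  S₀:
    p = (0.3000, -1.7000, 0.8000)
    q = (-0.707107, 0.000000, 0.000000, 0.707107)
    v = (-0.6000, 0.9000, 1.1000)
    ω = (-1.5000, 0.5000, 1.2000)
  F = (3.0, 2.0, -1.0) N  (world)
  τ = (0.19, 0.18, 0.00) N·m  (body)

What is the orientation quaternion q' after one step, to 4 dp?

q' = (-0.7155, 0.0071, -0.0141, 0.6985)

q⊗(0,ω) = (-0.8485284, 0.7071070, -1.4142140, -0.8485284)
q' = normalize(q + ½dt·q⊗(0,ω)) = (-0.7155, 0.0071, -0.0141, 0.6985)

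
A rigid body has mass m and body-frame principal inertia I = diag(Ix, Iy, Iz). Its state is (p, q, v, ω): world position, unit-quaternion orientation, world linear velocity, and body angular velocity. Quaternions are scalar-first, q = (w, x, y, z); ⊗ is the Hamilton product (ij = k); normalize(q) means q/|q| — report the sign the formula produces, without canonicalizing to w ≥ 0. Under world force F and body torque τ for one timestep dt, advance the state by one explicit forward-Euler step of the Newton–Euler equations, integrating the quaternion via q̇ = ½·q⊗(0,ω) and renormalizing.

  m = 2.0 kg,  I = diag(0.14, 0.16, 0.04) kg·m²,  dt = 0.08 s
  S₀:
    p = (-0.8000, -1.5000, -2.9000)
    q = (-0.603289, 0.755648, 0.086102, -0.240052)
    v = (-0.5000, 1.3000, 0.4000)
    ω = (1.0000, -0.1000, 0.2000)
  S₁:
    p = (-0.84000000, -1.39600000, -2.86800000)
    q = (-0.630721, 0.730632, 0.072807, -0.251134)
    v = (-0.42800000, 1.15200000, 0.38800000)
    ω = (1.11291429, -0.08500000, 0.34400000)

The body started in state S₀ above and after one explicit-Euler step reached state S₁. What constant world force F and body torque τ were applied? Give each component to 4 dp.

F = (1.8000, -3.7000, -0.3000)
τ = (0.2000, 0.0500, 0.0700)

ω₁ − ω₀ = (0.11291429, 0.01500000, 0.14400000)
I·α + gyro = (0.2000, 0.0500, 0.0700)
velocity change Δv = (0.07200000, -0.14800000, -0.01200000)
applied force F = (1.8000, -3.7000, -0.3000)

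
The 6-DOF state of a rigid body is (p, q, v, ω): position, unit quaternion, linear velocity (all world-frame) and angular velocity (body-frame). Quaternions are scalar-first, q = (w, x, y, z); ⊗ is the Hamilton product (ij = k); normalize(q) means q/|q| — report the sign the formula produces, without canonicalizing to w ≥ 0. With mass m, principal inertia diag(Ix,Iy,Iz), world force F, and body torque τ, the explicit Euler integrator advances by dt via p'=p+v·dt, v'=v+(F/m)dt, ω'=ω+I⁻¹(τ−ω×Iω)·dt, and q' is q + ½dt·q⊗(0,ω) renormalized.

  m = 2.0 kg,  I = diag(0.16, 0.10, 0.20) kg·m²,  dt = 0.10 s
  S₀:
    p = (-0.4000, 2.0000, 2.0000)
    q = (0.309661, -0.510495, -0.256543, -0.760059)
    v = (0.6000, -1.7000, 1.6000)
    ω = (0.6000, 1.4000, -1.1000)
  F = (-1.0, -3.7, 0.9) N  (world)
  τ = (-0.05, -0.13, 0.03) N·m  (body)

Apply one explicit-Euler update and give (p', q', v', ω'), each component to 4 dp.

p' = (-0.3400, 1.8300, 2.1600)
q' = (0.2998, -0.4320, -0.2845, -0.8016)
v' = (0.5500, -1.8850, 1.6450)
ω' = (0.6650, 1.2436, -1.0598)

α = I⁻¹(τ − ω×Iω) = (0.6500, -1.5640, 0.4020)
ω' = ω + α·dt = (0.6650, 1.2436, -1.0598)
q⊗(0,ω) = (-0.1706077, 1.5320765, -0.5840545, -0.9013943)
updated quaternion q' = (0.2998, -0.4320, -0.2845, -0.8016)
new position p' = (-0.3400, 1.8300, 2.1600)
v' = v + a·dt = (0.5500, -1.8850, 1.6450)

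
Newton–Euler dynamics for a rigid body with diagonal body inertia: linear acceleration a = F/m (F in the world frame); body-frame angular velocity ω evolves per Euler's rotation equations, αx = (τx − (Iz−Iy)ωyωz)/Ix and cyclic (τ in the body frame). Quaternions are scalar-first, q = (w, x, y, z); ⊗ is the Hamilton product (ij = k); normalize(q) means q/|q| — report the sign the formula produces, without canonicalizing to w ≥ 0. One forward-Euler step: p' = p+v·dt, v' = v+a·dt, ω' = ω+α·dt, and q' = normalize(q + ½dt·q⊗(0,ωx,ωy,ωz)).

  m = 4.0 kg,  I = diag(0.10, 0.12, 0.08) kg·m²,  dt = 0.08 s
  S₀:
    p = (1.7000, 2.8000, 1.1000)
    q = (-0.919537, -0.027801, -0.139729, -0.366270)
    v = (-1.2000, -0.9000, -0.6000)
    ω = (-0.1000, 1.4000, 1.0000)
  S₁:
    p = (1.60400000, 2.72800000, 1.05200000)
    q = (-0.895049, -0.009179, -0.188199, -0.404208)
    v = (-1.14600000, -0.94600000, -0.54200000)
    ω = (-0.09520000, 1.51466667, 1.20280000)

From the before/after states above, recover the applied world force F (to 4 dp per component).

v₁ − v₀ = (0.05400000, -0.04600000, 0.05800000)
applied force F = (2.7000, -2.3000, 2.9000)

F = (2.7000, -2.3000, 2.9000)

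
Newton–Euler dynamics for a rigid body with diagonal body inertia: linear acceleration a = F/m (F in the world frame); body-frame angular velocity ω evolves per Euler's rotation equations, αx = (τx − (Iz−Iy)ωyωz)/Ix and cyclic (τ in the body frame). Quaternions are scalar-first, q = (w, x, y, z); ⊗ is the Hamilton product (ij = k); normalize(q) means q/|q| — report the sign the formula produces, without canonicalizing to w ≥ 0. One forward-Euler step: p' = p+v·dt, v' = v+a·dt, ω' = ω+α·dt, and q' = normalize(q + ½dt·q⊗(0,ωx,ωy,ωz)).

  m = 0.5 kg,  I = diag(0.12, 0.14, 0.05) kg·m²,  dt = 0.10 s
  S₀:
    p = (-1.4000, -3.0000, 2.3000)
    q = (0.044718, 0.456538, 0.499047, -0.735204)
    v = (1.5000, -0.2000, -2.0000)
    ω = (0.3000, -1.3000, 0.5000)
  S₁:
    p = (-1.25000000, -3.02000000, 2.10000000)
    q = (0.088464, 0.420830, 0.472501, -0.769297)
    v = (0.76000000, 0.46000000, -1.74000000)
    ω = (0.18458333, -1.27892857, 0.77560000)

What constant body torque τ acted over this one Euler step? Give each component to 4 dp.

rate change Δω = (-0.11541667, 0.02107143, 0.27560000)
I·α + gyro = (-0.0800, 0.0400, 0.1300)

τ = (-0.0800, 0.0400, 0.1300)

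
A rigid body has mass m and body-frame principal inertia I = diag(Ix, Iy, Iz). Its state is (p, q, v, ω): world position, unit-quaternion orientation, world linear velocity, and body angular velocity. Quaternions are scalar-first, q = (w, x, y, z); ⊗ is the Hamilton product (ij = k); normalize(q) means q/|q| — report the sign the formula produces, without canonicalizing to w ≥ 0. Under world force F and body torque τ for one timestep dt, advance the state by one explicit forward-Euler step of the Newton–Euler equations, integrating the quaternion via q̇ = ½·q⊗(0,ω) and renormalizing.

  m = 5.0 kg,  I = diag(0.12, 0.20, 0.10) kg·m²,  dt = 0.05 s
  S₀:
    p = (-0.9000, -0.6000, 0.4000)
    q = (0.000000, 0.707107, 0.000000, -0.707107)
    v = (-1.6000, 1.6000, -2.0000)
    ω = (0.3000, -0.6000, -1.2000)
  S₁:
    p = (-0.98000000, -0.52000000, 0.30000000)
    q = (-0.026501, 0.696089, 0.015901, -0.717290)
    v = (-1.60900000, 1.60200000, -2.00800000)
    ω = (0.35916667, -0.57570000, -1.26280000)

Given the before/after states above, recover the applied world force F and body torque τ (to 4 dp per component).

F = (-0.9000, 0.2000, -0.8000)
τ = (0.0700, 0.0900, -0.1400)

v₁ − v₀ = (-0.00900000, 0.00200000, -0.00800000)
m·(v₁−v₀)/dt = (-0.9000, 0.2000, -0.8000)
ω₁ − ω₀ = (0.05916667, 0.02430000, -0.06280000)
I·α + gyro = (0.0700, 0.0900, -0.1400)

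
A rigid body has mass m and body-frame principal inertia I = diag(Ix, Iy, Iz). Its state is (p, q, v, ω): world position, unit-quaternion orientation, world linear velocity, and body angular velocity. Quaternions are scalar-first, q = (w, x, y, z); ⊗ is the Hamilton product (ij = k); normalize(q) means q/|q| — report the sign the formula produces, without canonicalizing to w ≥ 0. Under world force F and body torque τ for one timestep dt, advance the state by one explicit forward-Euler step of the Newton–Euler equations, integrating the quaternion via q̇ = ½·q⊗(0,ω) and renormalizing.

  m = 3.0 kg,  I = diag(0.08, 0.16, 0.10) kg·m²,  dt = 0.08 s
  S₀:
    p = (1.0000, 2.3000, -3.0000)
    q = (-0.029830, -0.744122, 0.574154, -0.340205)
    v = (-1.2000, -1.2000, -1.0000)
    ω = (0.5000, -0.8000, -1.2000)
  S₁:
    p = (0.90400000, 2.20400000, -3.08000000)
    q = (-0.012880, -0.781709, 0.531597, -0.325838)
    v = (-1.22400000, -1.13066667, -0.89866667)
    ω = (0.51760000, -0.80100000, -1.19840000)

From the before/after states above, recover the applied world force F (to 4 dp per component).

Δv = v₁−v₀ = (-0.02400000, 0.06933333, 0.10133333)
applied force F = (-0.9000, 2.6000, 3.8000)

F = (-0.9000, 2.6000, 3.8000)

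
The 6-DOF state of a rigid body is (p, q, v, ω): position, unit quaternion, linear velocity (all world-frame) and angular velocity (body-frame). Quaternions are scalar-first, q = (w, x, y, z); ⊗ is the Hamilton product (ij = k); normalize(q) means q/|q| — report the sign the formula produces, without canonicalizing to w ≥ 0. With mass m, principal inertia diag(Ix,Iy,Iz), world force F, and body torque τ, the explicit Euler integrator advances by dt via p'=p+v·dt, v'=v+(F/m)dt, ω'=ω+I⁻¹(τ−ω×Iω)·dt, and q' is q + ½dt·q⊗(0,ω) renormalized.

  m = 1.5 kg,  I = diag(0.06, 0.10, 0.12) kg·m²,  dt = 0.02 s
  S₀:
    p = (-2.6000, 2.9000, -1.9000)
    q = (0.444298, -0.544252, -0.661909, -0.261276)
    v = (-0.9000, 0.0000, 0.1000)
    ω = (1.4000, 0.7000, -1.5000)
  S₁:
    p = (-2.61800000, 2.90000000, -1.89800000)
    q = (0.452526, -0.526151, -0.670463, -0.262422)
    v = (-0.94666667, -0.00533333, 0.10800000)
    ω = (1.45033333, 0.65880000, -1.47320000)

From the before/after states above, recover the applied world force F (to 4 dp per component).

velocity change Δv = (-0.04666667, -0.00533333, 0.00800000)
m·(v₁−v₀)/dt = (-3.5000, -0.4000, 0.6000)

F = (-3.5000, -0.4000, 0.6000)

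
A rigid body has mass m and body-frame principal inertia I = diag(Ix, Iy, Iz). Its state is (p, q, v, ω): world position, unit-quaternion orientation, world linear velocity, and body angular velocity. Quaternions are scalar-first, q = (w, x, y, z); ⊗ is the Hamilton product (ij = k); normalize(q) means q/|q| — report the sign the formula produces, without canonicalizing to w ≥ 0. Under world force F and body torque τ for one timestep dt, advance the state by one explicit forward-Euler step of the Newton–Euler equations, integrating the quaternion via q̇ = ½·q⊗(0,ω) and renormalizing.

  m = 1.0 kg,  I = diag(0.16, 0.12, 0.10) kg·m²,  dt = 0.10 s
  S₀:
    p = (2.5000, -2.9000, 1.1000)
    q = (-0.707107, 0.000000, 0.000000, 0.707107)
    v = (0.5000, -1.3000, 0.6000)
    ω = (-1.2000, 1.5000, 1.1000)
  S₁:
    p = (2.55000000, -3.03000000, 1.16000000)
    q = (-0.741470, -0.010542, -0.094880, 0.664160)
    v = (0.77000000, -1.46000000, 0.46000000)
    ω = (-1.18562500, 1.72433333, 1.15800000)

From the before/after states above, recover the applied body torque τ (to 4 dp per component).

τ = (-0.0100, 0.1900, 0.1300)

rate change Δω = (0.01437500, 0.22433333, 0.05800000)
ω₀×(Iω₀) = (-0.0330, -0.0792, 0.0720)
applied torque τ = (-0.0100, 0.1900, 0.1300)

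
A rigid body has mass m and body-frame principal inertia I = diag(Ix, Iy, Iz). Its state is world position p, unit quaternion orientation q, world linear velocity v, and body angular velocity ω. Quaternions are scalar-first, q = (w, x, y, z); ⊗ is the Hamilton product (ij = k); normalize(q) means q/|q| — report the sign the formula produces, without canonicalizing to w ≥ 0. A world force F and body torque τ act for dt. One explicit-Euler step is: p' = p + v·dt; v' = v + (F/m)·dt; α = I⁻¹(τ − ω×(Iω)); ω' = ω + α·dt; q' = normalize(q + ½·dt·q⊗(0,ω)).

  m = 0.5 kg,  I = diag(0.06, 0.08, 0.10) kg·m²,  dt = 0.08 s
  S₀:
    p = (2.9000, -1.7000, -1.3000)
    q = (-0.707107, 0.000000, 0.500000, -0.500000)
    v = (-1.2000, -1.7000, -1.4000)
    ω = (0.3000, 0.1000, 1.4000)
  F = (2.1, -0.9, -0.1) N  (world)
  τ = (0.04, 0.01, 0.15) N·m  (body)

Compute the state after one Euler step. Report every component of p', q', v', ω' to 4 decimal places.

linear accel F/m = (4.2000, -1.8000, -0.2000)
new position p' = (2.8040, -1.8360, -1.4120)
v' = v + a·dt = (-0.8640, -1.8440, -1.4160)
α = I⁻¹(τ − ω×Iω) = (0.6200, 0.3350, 1.4940)
new body rate ω' = (0.3496, 0.1268, 1.5195)
2q̇ = q⊗(0,ω) = (0.6500000, 0.5378679, -0.2207107, -1.1399498)
updated quaternion q' = (-0.6800, 0.0215, 0.4904, -0.5447)

p' = (2.8040, -1.8360, -1.4120)
q' = (-0.6800, 0.0215, 0.4904, -0.5447)
v' = (-0.8640, -1.8440, -1.4160)
ω' = (0.3496, 0.1268, 1.5195)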